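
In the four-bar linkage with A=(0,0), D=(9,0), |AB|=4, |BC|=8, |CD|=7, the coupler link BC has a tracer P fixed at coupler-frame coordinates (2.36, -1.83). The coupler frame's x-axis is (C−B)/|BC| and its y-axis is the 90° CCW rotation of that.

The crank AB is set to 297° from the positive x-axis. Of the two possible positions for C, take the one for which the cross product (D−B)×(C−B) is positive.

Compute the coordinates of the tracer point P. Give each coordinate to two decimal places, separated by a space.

4.09 -1.63

A=(0,0), D=(9.00,0)
B = A + 4.00·(cos297°, sin297°) = (1.8160, -3.5640)
|BD| = 8.0195
circle(B,8.00) ∩ circle(D,7.00): a=4.9450, h=6.2887
  candidates: C₊=(3.4510,4.2671) cross=50.432; C₋=(9.0406,-6.9999) cross=-50.432
  mode + wants cross > 0 → take C=(3.4510,4.2671) (cross=50.432)
ex = (C−B)/|BC| = (0.2044,0.9789); ey = (-0.9789,0.2044)
P = B + 2.36·ex + -1.83·ey = (4.0897,-1.6278)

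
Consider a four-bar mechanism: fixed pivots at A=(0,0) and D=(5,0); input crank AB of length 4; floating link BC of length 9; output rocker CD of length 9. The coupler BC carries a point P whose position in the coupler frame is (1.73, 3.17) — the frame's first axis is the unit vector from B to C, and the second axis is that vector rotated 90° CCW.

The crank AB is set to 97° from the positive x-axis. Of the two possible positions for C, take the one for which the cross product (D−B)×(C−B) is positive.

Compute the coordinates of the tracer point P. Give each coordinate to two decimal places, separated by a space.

-0.70 7.58

A=(0,0), D=(5.00,0)
B = A + 4.00·(cos97°, sin97°) = (-0.4875, 3.9702)
|BD| = 6.7731
circle(B,9.00) ∩ circle(D,9.00): a=3.3865, h=8.3385
  candidates: C₊=(7.1441,8.7409) cross=56.478; C₋=(-2.6315,-4.7707) cross=-56.478
  mode + wants cross > 0 → take C=(7.1441,8.7409) (cross=56.478)
ex = (C−B)/|BC| = (0.8479,0.5301); ey = (-0.5301,0.8479)
P = B + 1.73·ex + 3.17·ey = (-0.7009,7.5752)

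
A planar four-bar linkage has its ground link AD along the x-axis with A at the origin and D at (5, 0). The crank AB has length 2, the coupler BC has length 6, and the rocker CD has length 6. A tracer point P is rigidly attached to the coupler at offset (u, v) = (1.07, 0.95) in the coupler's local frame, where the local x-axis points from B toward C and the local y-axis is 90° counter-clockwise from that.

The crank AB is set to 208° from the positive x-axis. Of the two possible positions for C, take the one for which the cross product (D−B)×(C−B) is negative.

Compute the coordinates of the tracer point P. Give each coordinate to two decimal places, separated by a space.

-0.34 -1.08

A=(0,0), D=(5.00,0)
B = A + 2.00·(cos208°, sin208°) = (-1.7659, -0.9389)
|BD| = 6.8307
circle(B,6.00) ∩ circle(D,6.00): a=3.4154, h=4.9331
  candidates: C₊=(0.9390,4.4168) cross=33.697; C₋=(2.2951,-5.3557) cross=-33.697
  mode - wants cross < 0 → take C=(2.2951,-5.3557) (cross=-33.697)
ex = (C−B)/|BC| = (0.6768,-0.7361); ey = (0.7361,0.6768)
P = B + 1.07·ex + 0.95·ey = (-0.3424,-1.0836)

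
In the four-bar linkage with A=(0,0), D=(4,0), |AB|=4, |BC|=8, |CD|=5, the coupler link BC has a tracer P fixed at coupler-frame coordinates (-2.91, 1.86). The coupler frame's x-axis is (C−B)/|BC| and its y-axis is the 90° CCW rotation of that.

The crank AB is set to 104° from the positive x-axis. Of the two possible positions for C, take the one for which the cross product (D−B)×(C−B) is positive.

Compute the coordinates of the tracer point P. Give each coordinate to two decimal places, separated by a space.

A=(0,0), D=(4.00,0)
B = A + 4.00·(cos104°, sin104°) = (-0.9677, 3.8812)
|BD| = 6.3041
circle(B,8.00) ∩ circle(D,5.00): a=6.2453, h=4.9997
  candidates: C₊=(7.0318,3.9760) cross=31.518; C₋=(0.8756,-3.9036) cross=-31.518
  mode + wants cross > 0 → take C=(7.0318,3.9760) (cross=31.518)
ex = (C−B)/|BC| = (0.9999,0.0119); ey = (-0.0119,0.9999)
P = B + -2.91·ex + 1.86·ey = (-3.8995,5.7066)

-3.90 5.71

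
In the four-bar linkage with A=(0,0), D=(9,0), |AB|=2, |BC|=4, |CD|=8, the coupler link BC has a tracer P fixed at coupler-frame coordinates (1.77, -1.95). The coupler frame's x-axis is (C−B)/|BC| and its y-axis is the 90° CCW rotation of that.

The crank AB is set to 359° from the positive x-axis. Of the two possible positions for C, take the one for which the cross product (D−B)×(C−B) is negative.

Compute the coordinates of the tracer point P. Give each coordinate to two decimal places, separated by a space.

A=(0,0), D=(9.00,0)
B = A + 2.00·(cos359°, sin359°) = (1.9997, -0.0349)
|BD| = 7.0004
circle(B,4.00) ∩ circle(D,8.00): a=0.0718, h=3.9994
  candidates: C₊=(2.0516,3.9648) cross=27.997; C₋=(2.0915,-4.0339) cross=-27.997
  mode - wants cross < 0 → take C=(2.0915,-4.0339) (cross=-27.997)
ex = (C−B)/|BC| = (0.0229,-0.9997); ey = (0.9997,0.0229)
P = B + 1.77·ex + -1.95·ey = (0.0908,-1.8492)

0.09 -1.85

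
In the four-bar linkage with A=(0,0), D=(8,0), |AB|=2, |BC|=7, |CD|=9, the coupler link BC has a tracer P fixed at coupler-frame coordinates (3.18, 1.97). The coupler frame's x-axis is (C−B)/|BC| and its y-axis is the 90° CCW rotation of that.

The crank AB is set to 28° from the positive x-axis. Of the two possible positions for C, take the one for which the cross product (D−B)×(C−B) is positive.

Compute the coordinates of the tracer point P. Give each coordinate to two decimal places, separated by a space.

A=(0,0), D=(8.00,0)
B = A + 2.00·(cos28°, sin28°) = (1.7659, 0.9389)
|BD| = 6.3044
circle(B,7.00) ∩ circle(D,9.00): a=0.6143, h=6.9730
  candidates: C₊=(3.4119,7.7427) cross=43.961; C₋=(1.3348,-6.0478) cross=-43.961
  mode + wants cross > 0 → take C=(3.4119,7.7427) (cross=43.961)
ex = (C−B)/|BC| = (0.2351,0.9720); ey = (-0.9720,0.2351)
P = B + 3.18·ex + 1.97·ey = (0.5989,4.4930)

0.60 4.49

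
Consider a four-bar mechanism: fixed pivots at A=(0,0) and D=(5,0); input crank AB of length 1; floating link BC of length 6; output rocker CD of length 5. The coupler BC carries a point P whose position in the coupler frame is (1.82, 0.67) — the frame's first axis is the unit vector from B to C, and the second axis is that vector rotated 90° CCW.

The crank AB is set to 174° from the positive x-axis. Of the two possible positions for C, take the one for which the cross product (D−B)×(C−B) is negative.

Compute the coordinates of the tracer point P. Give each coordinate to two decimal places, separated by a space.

A=(0,0), D=(5.00,0)
B = A + 1.00·(cos174°, sin174°) = (-0.9945, 0.1045)
|BD| = 5.9954
circle(B,6.00) ∩ circle(D,5.00): a=3.9151, h=4.5467
  candidates: C₊=(2.9992,4.5822) cross=27.259; C₋=(2.8407,-4.5097) cross=-27.259
  mode - wants cross < 0 → take C=(2.8407,-4.5097) (cross=-27.259)
ex = (C−B)/|BC| = (0.6392,-0.7690); ey = (0.7690,0.6392)
P = B + 1.82·ex + 0.67·ey = (0.6841,-0.8669)

0.68 -0.87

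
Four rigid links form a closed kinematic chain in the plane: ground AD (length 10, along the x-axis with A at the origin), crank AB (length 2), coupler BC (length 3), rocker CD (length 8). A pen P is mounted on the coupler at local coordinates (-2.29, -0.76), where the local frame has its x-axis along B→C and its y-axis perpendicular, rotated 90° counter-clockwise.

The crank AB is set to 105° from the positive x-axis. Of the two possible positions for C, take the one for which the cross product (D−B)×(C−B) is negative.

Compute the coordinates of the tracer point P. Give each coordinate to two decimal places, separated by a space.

-2.85 2.53

A=(0,0), D=(10.00,0)
B = A + 2.00·(cos105°, sin105°) = (-0.5176, 1.9319)
|BD| = 10.6936
circle(B,3.00) ∩ circle(D,8.00): a=2.7752, h=1.1395
  candidates: C₊=(2.4177,2.5513) cross=12.186; C₋=(2.0060,0.3097) cross=-12.186
  mode - wants cross < 0 → take C=(2.0060,0.3097) (cross=-12.186)
ex = (C−B)/|BC| = (0.8412,-0.5407); ey = (0.5407,0.8412)
P = B + -2.29·ex + -0.76·ey = (-2.8549,2.5307)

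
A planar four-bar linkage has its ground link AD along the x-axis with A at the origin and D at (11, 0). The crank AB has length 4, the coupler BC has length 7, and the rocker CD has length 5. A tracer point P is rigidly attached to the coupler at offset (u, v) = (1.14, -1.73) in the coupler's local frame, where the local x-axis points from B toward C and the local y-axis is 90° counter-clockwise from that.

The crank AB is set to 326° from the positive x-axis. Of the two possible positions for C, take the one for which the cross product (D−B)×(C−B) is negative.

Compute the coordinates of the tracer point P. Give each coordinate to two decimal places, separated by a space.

3.73 -4.27

A=(0,0), D=(11.00,0)
B = A + 4.00·(cos326°, sin326°) = (3.3162, -2.2368)
|BD| = 8.0028
circle(B,7.00) ∩ circle(D,5.00): a=5.5009, h=4.3290
  candidates: C₊=(7.3878,3.4572) cross=34.644; C₋=(9.8077,-4.8558) cross=-34.644
  mode - wants cross < 0 → take C=(9.8077,-4.8558) (cross=-34.644)
ex = (C−B)/|BC| = (0.9274,-0.3741); ey = (0.3741,0.9274)
P = B + 1.14·ex + -1.73·ey = (3.7261,-4.2676)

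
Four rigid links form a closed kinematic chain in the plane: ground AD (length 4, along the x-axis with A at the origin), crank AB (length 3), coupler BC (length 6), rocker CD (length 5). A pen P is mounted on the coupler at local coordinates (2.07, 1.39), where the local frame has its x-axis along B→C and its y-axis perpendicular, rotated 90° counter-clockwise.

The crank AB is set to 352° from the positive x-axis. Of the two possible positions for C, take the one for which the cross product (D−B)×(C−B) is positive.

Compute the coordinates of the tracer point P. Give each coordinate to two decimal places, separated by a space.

A=(0,0), D=(4.00,0)
B = A + 3.00·(cos352°, sin352°) = (2.9708, -0.4175)
|BD| = 1.1107
circle(B,6.00) ∩ circle(D,5.00): a=5.5073, h=2.3810
  candidates: C₊=(7.1791,3.8592) cross=2.644; C₋=(8.9693,-0.5536) cross=-2.644
  mode + wants cross > 0 → take C=(7.1791,3.8592) (cross=2.644)
ex = (C−B)/|BC| = (0.7014,0.7128); ey = (-0.7128,0.7014)
P = B + 2.07·ex + 1.39·ey = (3.4319,2.0329)

3.43 2.03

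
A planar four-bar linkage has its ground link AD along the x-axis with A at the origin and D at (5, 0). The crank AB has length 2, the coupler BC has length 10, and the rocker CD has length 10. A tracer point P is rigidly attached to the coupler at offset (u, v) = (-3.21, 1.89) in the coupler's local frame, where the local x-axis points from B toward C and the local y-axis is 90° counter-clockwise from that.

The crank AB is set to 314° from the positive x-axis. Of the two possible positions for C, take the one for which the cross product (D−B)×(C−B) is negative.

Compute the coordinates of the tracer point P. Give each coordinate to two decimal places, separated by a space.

A=(0,0), D=(5.00,0)
B = A + 2.00·(cos314°, sin314°) = (1.3893, -1.4387)
|BD| = 3.8868
circle(B,10.00) ∩ circle(D,10.00): a=1.9434, h=9.8093
  candidates: C₊=(-0.4363,8.3933) cross=38.126; C₋=(6.8256,-9.8319) cross=-38.126
  mode - wants cross < 0 → take C=(6.8256,-9.8319) (cross=-38.126)
ex = (C−B)/|BC| = (0.5436,-0.8393); ey = (0.8393,0.5436)
P = B + -3.21·ex + 1.89·ey = (1.2306,2.2830)

1.23 2.28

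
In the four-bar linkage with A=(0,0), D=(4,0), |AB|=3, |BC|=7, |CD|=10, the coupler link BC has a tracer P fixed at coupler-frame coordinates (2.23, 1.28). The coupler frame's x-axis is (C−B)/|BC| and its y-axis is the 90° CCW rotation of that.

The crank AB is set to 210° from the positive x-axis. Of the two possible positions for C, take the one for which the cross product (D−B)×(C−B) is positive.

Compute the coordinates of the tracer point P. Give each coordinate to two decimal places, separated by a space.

A=(0,0), D=(4.00,0)
B = A + 3.00·(cos210°, sin210°) = (-2.5981, -1.5000)
|BD| = 6.7664
circle(B,7.00) ∩ circle(D,10.00): a=-0.3854, h=6.9894
  candidates: C₊=(-4.5233,5.2300) cross=47.293; C₋=(-1.4245,-8.4009) cross=-47.293
  mode + wants cross > 0 → take C=(-4.5233,5.2300) (cross=47.293)
ex = (C−B)/|BC| = (-0.2750,0.9614); ey = (-0.9614,-0.2750)
P = B + 2.23·ex + 1.28·ey = (-4.4420,0.2920)

-4.44 0.29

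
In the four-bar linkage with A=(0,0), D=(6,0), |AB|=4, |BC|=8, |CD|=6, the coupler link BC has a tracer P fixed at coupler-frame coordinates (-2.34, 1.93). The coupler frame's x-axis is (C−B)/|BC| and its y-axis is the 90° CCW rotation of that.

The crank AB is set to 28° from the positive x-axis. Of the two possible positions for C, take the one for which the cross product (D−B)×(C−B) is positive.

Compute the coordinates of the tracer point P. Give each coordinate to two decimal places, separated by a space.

1.08 3.66

A=(0,0), D=(6.00,0)
B = A + 4.00·(cos28°, sin28°) = (3.5318, 1.8779)
|BD| = 3.1014
circle(B,8.00) ∩ circle(D,6.00): a=6.0648, h=5.2171
  candidates: C₊=(11.5174,2.3576) cross=16.180; C₋=(5.1995,-5.9464) cross=-16.180
  mode + wants cross > 0 → take C=(11.5174,2.3576) (cross=16.180)
ex = (C−B)/|BC| = (0.9982,0.0600); ey = (-0.0600,0.9982)
P = B + -2.34·ex + 1.93·ey = (1.0803,3.6641)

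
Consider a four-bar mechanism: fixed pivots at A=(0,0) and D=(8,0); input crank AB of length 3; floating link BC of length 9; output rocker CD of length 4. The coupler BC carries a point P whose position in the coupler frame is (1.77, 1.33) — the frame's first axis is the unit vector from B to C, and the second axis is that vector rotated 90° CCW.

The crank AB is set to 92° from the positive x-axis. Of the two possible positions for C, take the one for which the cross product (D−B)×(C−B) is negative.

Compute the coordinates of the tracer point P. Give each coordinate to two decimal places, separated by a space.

2.08 2.63

A=(0,0), D=(8.00,0)
B = A + 3.00·(cos92°, sin92°) = (-0.1047, 2.9982)
|BD| = 8.6415
circle(B,9.00) ∩ circle(D,4.00): a=8.0817, h=3.9606
  candidates: C₊=(8.8491,3.9088) cross=34.226; C₋=(6.1008,-3.5204) cross=-34.226
  mode - wants cross < 0 → take C=(6.1008,-3.5204) (cross=-34.226)
ex = (C−B)/|BC| = (0.6895,-0.7243); ey = (0.7243,0.6895)
P = B + 1.77·ex + 1.33·ey = (2.0790,2.6332)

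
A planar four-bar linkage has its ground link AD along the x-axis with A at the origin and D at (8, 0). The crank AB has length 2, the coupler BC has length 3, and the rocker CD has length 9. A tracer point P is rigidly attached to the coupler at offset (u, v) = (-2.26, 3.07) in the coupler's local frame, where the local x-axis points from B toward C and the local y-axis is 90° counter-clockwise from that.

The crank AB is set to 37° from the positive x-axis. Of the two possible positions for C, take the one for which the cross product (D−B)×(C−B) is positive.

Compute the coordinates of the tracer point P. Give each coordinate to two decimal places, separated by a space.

A=(0,0), D=(8.00,0)
B = A + 2.00·(cos37°, sin37°) = (1.5973, 1.2036)
|BD| = 6.5149
circle(B,3.00) ∩ circle(D,9.00): a=-2.2684, h=1.9633
  candidates: C₊=(-0.2693,3.5522) cross=12.791; C₋=(-0.9948,-0.3068) cross=-12.791
  mode + wants cross > 0 → take C=(-0.2693,3.5522) (cross=12.791)
ex = (C−B)/|BC| = (-0.6222,0.7829); ey = (-0.7829,-0.6222)
P = B + -2.26·ex + 3.07·ey = (0.6001,-2.4758)

0.60 -2.48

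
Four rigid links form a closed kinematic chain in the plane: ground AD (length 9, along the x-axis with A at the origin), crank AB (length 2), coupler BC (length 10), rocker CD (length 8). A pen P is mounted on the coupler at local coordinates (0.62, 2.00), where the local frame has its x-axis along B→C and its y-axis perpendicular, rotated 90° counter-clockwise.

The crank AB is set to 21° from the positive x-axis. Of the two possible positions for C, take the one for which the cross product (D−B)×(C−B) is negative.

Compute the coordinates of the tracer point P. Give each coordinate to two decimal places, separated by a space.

A=(0,0), D=(9.00,0)
B = A + 2.00·(cos21°, sin21°) = (1.8672, 0.7167)
|BD| = 7.1688
circle(B,10.00) ∩ circle(D,8.00): a=6.0953, h=7.9276
  candidates: C₊=(8.7245,7.9953) cross=56.831; C₋=(7.1393,-7.7806) cross=-56.831
  mode - wants cross < 0 → take C=(7.1393,-7.7806) (cross=-56.831)
ex = (C−B)/|BC| = (0.5272,-0.8497); ey = (0.8497,0.5272)
P = B + 0.62·ex + 2.00·ey = (3.8935,1.2443)

3.89 1.24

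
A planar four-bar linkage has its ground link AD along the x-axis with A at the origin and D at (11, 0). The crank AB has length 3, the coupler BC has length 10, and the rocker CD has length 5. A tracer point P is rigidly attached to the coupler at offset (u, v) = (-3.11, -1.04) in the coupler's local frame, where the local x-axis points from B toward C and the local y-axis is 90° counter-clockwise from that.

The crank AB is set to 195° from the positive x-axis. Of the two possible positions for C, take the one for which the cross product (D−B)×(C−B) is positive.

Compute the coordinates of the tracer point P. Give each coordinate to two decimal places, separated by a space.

-5.52 -2.74

A=(0,0), D=(11.00,0)
B = A + 3.00·(cos195°, sin195°) = (-2.8978, -0.7765)
|BD| = 13.9195
circle(B,10.00) ∩ circle(D,5.00): a=9.6538, h=2.6085
  candidates: C₊=(6.5955,2.3665) cross=36.309; C₋=(6.8865,-2.8424) cross=-36.309
  mode + wants cross > 0 → take C=(6.5955,2.3665) (cross=36.309)
ex = (C−B)/|BC| = (0.9493,0.3143); ey = (-0.3143,0.9493)
P = B + -3.11·ex + -1.04·ey = (-5.5233,-2.7412)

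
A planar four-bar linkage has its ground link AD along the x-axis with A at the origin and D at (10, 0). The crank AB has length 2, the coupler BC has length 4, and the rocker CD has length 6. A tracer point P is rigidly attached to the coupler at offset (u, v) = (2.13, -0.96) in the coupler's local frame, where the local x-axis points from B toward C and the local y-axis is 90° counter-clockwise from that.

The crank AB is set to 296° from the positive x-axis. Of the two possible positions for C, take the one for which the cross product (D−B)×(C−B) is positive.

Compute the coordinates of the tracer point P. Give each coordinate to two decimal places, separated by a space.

3.15 -1.25

A=(0,0), D=(10.00,0)
B = A + 2.00·(cos296°, sin296°) = (0.8767, -1.7976)
|BD| = 9.2987
circle(B,4.00) ∩ circle(D,6.00): a=3.5739, h=1.7964
  candidates: C₊=(4.0360,0.6559) cross=16.704; C₋=(4.7305,-2.8692) cross=-16.704
  mode + wants cross > 0 → take C=(4.0360,0.6559) (cross=16.704)
ex = (C−B)/|BC| = (0.7898,0.6134); ey = (-0.6134,0.7898)
P = B + 2.13·ex + -0.96·ey = (3.1478,-1.2493)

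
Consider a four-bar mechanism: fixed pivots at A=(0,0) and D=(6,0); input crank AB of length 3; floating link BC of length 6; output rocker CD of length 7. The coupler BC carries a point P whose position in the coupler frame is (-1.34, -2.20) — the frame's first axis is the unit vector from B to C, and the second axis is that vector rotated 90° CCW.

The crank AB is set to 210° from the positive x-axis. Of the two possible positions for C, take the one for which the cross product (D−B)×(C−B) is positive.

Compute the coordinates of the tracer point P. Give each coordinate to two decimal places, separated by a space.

-1.25 -3.70

A=(0,0), D=(6.00,0)
B = A + 3.00·(cos210°, sin210°) = (-2.5981, -1.5000)
|BD| = 8.7279
circle(B,6.00) ∩ circle(D,7.00): a=3.6192, h=4.7855
  candidates: C₊=(0.1449,3.8363) cross=41.768; C₋=(1.7898,-5.5923) cross=-41.768
  mode + wants cross > 0 → take C=(0.1449,3.8363) (cross=41.768)
ex = (C−B)/|BC| = (0.4572,0.8894); ey = (-0.8894,0.4572)
P = B + -1.34·ex + -2.20·ey = (-1.2540,-3.6975)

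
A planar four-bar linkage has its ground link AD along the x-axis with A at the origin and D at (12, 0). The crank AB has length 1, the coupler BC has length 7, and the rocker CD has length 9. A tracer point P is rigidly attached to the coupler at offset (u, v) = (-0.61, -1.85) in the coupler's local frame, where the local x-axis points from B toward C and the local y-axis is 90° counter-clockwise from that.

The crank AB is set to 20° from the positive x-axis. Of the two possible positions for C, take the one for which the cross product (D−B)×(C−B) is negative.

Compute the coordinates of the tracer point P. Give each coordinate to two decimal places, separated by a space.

-0.94 -0.19

A=(0,0), D=(12.00,0)
B = A + 1.00·(cos20°, sin20°) = (0.9397, 0.3420)
|BD| = 11.0656
circle(B,7.00) ∩ circle(D,9.00): a=4.0869, h=5.6831
  candidates: C₊=(5.2003,5.8961) cross=62.887; C₋=(4.8490,-5.4647) cross=-62.887
  mode - wants cross < 0 → take C=(4.8490,-5.4647) (cross=-62.887)
ex = (C−B)/|BC| = (0.5585,-0.8295); ey = (0.8295,0.5585)
P = B + -0.61·ex + -1.85·ey = (-0.9356,-0.1851)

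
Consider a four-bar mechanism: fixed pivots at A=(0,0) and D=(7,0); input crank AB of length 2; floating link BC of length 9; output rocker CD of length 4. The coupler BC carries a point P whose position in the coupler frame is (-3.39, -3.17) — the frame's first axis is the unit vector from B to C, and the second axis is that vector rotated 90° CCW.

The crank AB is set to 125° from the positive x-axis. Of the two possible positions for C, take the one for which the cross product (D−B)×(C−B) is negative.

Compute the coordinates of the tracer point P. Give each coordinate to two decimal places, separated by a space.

-5.77 1.20

A=(0,0), D=(7.00,0)
B = A + 2.00·(cos125°, sin125°) = (-1.1472, 1.6383)
|BD| = 8.3102
circle(B,9.00) ∩ circle(D,4.00): a=8.0660, h=3.9925
  candidates: C₊=(7.5476,3.9623) cross=33.179; C₋=(5.9734,-3.8660) cross=-33.179
  mode - wants cross < 0 → take C=(5.9734,-3.8660) (cross=-33.179)
ex = (C−B)/|BC| = (0.7912,-0.6116); ey = (0.6116,0.7912)
P = B + -3.39·ex + -3.17·ey = (-5.7680,1.2036)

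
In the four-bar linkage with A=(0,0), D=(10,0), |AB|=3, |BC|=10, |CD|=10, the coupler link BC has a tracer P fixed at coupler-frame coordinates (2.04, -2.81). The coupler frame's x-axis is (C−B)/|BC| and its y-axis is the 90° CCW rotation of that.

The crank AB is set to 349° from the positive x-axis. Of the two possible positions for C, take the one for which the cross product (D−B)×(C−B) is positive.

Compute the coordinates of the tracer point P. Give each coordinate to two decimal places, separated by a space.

A=(0,0), D=(10.00,0)
B = A + 3.00·(cos349°, sin349°) = (2.9449, -0.5724)
|BD| = 7.0783
circle(B,10.00) ∩ circle(D,10.00): a=3.5392, h=9.3528
  candidates: C₊=(5.7161,9.0359) cross=66.202; C₋=(7.2288,-9.6084) cross=-66.202
  mode + wants cross > 0 → take C=(5.7161,9.0359) (cross=66.202)
ex = (C−B)/|BC| = (0.2771,0.9608); ey = (-0.9608,0.2771)
P = B + 2.04·ex + -2.81·ey = (6.2102,0.6090)

6.21 0.61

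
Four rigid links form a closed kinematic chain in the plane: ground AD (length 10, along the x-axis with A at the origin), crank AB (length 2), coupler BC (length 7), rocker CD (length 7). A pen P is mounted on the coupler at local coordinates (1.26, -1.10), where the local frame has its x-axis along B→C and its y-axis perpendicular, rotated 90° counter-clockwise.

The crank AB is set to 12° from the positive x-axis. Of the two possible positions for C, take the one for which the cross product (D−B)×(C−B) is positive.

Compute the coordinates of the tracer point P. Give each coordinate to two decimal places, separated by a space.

A=(0,0), D=(10.00,0)
B = A + 2.00·(cos12°, sin12°) = (1.9563, 0.4158)
|BD| = 8.0544
circle(B,7.00) ∩ circle(D,7.00): a=4.0272, h=5.7255
  candidates: C₊=(6.2737,5.9258) cross=46.116; C₋=(5.6826,-5.5100) cross=-46.116
  mode + wants cross > 0 → take C=(6.2737,5.9258) (cross=46.116)
ex = (C−B)/|BC| = (0.6168,0.7871); ey = (-0.7871,0.6168)
P = B + 1.26·ex + -1.10·ey = (3.5993,0.7292)

3.60 0.73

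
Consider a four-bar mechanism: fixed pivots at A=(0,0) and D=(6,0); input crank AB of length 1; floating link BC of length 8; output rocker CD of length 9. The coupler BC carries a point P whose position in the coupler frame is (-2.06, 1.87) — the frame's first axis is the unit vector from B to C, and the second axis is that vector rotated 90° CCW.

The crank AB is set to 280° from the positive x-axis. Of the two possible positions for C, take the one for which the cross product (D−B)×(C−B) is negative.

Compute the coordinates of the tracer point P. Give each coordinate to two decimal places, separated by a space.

A=(0,0), D=(6.00,0)
B = A + 1.00·(cos280°, sin280°) = (0.1736, -0.9848)
|BD| = 5.9090
circle(B,8.00) ∩ circle(D,9.00): a=1.5160, h=7.8550
  candidates: C₊=(0.3593,7.0130) cross=46.415; C₋=(2.9776,-8.4773) cross=-46.415
  mode - wants cross < 0 → take C=(2.9776,-8.4773) (cross=-46.415)
ex = (C−B)/|BC| = (0.3505,-0.9366); ey = (0.9366,0.3505)
P = B + -2.06·ex + 1.87·ey = (1.2030,1.5999)

1.20 1.60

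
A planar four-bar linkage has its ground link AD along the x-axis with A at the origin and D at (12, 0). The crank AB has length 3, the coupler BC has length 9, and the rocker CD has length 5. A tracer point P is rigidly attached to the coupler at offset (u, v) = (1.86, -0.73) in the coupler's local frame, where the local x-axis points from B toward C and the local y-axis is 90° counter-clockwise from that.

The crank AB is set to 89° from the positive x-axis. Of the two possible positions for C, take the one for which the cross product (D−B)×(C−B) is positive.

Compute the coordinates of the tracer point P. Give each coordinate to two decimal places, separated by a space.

1.98 2.48

A=(0,0), D=(12.00,0)
B = A + 3.00·(cos89°, sin89°) = (0.0524, 2.9995)
|BD| = 12.3184
circle(B,9.00) ∩ circle(D,5.00): a=8.4322, h=3.1460
  candidates: C₊=(8.9968,3.9976) cross=38.754; C₋=(7.4647,-2.1051) cross=-38.754
  mode + wants cross > 0 → take C=(8.9968,3.9976) (cross=38.754)
ex = (C−B)/|BC| = (0.9938,0.1109); ey = (-0.1109,0.9938)
P = B + 1.86·ex + -0.73·ey = (1.9818,2.4803)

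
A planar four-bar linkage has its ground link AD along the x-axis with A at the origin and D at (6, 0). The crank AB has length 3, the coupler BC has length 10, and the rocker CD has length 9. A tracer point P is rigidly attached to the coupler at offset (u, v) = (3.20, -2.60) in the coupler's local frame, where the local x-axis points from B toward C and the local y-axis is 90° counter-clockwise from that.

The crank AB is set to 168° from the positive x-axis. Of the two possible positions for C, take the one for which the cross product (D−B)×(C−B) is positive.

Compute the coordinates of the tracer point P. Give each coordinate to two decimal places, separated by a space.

A=(0,0), D=(6.00,0)
B = A + 3.00·(cos168°, sin168°) = (-2.9344, 0.6237)
|BD| = 8.9562
circle(B,10.00) ∩ circle(D,9.00): a=5.5388, h=8.3260
  candidates: C₊=(3.1708,8.5437) cross=74.569; C₋=(2.0111,-8.0677) cross=-74.569
  mode + wants cross > 0 → take C=(3.1708,8.5437) (cross=74.569)
ex = (C−B)/|BC| = (0.6105,0.7920); ey = (-0.7920,0.6105)
P = B + 3.20·ex + -2.60·ey = (1.0784,1.5708)

1.08 1.57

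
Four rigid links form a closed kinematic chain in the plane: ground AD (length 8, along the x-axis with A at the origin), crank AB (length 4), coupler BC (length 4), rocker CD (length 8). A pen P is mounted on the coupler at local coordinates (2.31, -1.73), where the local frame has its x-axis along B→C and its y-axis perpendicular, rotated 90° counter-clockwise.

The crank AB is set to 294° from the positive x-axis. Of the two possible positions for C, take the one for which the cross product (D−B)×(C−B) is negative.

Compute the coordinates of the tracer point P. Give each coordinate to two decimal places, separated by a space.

A=(0,0), D=(8.00,0)
B = A + 4.00·(cos294°, sin294°) = (1.6269, -3.6542)
|BD| = 7.3463
circle(B,4.00) ∩ circle(D,8.00): a=0.4062, h=3.9793
  candidates: C₊=(0.0000,0.0000) cross=29.233; C₋=(3.9587,-6.9042) cross=-29.233
  mode - wants cross < 0 → take C=(3.9587,-6.9042) (cross=-29.233)
ex = (C−B)/|BC| = (0.5829,-0.8125); ey = (0.8125,0.5829)
P = B + 2.31·ex + -1.73·ey = (1.5679,-6.5396)

1.57 -6.54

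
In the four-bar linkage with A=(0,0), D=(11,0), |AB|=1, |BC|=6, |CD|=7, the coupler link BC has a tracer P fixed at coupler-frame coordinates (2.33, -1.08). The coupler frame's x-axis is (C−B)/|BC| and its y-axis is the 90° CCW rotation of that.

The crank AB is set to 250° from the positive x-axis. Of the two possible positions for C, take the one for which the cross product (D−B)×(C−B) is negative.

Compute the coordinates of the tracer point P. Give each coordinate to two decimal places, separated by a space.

1.25 -2.95

A=(0,0), D=(11.00,0)
B = A + 1.00·(cos250°, sin250°) = (-0.3420, -0.9397)
|BD| = 11.3809
circle(B,6.00) ∩ circle(D,7.00): a=5.1193, h=3.1293
  candidates: C₊=(4.5014,2.6016) cross=35.615; C₋=(5.0182,-3.6356) cross=-35.615
  mode - wants cross < 0 → take C=(5.0182,-3.6356) (cross=-35.615)
ex = (C−B)/|BC| = (0.8934,-0.4493); ey = (0.4493,0.8934)
P = B + 2.33·ex + -1.08·ey = (1.2543,-2.9515)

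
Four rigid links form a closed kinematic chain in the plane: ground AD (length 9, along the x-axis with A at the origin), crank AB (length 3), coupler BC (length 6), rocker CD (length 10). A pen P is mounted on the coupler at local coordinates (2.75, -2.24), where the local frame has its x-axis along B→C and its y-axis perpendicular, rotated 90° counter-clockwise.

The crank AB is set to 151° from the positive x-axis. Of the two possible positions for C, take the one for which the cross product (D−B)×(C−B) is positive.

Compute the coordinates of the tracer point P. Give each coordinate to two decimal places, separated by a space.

0.84 2.21

A=(0,0), D=(9.00,0)
B = A + 3.00·(cos151°, sin151°) = (-2.6239, 1.4544)
|BD| = 11.7145
circle(B,6.00) ∩ circle(D,10.00): a=3.1256, h=5.1216
  candidates: C₊=(1.1134,6.1483) cross=59.997; C₋=(-0.1583,-4.0156) cross=-59.997
  mode + wants cross > 0 → take C=(1.1134,6.1483) (cross=59.997)
ex = (C−B)/|BC| = (0.6229,0.7823); ey = (-0.7823,0.6229)
P = B + 2.75·ex + -2.24·ey = (0.8415,2.2105)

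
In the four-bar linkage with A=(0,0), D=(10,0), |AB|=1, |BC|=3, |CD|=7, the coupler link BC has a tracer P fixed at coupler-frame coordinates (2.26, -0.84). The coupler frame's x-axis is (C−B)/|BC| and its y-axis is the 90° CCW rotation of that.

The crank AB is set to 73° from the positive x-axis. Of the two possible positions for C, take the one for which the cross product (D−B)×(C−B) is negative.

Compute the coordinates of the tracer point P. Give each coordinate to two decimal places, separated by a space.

A=(0,0), D=(10.00,0)
B = A + 1.00·(cos73°, sin73°) = (0.2924, 0.9563)
|BD| = 9.7546
circle(B,3.00) ∩ circle(D,7.00): a=2.8270, h=1.0040
  candidates: C₊=(3.2042,1.6784) cross=9.794; C₋=(3.0073,-0.3200) cross=-9.794
  mode - wants cross < 0 → take C=(3.0073,-0.3200) (cross=-9.794)
ex = (C−B)/|BC| = (0.9050,-0.4254); ey = (0.4254,0.9050)
P = B + 2.26·ex + -0.84·ey = (1.9803,-0.7654)

1.98 -0.77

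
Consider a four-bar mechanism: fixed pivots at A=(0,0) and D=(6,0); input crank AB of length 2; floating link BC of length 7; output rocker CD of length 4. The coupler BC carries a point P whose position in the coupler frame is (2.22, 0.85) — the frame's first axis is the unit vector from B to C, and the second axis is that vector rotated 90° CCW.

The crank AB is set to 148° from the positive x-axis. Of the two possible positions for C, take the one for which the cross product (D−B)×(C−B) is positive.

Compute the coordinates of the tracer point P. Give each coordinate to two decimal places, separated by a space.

0.01 2.71

A=(0,0), D=(6.00,0)
B = A + 2.00·(cos148°, sin148°) = (-1.6961, 1.0598)
|BD| = 7.7687
circle(B,7.00) ∩ circle(D,4.00): a=6.0083, h=3.5918
  candidates: C₊=(4.7460,3.7984) cross=27.903; C₋=(3.7660,-3.3180) cross=-27.903
  mode + wants cross > 0 → take C=(4.7460,3.7984) (cross=27.903)
ex = (C−B)/|BC| = (0.9203,0.3912); ey = (-0.3912,0.9203)
P = B + 2.22·ex + 0.85·ey = (0.0144,2.7106)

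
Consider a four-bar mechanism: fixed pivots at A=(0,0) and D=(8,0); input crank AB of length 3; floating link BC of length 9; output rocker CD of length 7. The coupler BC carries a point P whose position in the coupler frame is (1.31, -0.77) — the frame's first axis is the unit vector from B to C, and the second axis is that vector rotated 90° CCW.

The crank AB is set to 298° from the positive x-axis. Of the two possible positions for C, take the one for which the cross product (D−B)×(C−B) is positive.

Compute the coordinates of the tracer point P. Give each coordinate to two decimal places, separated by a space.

2.55 -1.65

A=(0,0), D=(8.00,0)
B = A + 3.00·(cos298°, sin298°) = (1.4084, -2.6488)
|BD| = 7.1039
circle(B,9.00) ∩ circle(D,7.00): a=5.8042, h=6.8783
  candidates: C₊=(4.2293,5.8976) cross=48.863; C₋=(9.3588,-6.8669) cross=-48.863
  mode + wants cross > 0 → take C=(4.2293,5.8976) (cross=48.863)
ex = (C−B)/|BC| = (0.3134,0.9496); ey = (-0.9496,0.3134)
P = B + 1.31·ex + -0.77·ey = (2.5502,-1.6462)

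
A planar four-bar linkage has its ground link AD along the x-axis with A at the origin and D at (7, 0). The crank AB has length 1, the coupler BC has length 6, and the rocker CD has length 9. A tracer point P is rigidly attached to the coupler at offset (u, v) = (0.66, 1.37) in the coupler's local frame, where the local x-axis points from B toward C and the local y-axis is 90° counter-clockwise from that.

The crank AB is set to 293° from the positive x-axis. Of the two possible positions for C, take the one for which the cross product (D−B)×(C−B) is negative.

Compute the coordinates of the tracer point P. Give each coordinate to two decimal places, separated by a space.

A=(0,0), D=(7.00,0)
B = A + 1.00·(cos293°, sin293°) = (0.3907, -0.9205)
|BD| = 6.6731
circle(B,6.00) ∩ circle(D,9.00): a=-0.0352, h=5.9999
  candidates: C₊=(-0.4718,5.0172) cross=40.038; C₋=(1.1835,-6.8679) cross=-40.038
  mode - wants cross < 0 → take C=(1.1835,-6.8679) (cross=-40.038)
ex = (C−B)/|BC| = (0.1321,-0.9912); ey = (0.9912,0.1321)
P = B + 0.66·ex + 1.37·ey = (1.8359,-1.3937)

1.84 -1.39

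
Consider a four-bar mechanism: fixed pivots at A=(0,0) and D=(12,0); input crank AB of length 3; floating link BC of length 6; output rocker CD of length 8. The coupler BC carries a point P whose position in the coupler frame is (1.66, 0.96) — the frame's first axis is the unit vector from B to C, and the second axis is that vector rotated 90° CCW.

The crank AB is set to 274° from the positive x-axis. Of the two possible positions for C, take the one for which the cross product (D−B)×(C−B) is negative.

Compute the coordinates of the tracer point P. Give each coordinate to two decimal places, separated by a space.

A=(0,0), D=(12.00,0)
B = A + 3.00·(cos274°, sin274°) = (0.2093, -2.9927)
|BD| = 12.1646
circle(B,6.00) ∩ circle(D,8.00): a=4.9314, h=3.4178
  candidates: C₊=(4.1483,1.5332) cross=41.576; C₋=(5.8300,-5.0922) cross=-41.576
  mode - wants cross < 0 → take C=(5.8300,-5.0922) (cross=-41.576)
ex = (C−B)/|BC| = (0.9368,-0.3499); ey = (0.3499,0.9368)
P = B + 1.66·ex + 0.96·ey = (2.1002,-2.6742)

2.10 -2.67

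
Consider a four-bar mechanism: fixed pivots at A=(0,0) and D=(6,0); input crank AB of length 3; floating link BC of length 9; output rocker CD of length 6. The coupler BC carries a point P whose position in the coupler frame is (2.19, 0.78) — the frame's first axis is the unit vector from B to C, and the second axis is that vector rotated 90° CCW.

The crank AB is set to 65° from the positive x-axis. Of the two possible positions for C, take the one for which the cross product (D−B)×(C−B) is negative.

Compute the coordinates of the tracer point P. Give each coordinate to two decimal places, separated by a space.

A=(0,0), D=(6.00,0)
B = A + 3.00·(cos65°, sin65°) = (1.2679, 2.7189)
|BD| = 5.4576
circle(B,9.00) ∩ circle(D,6.00): a=6.8515, h=5.8359
  candidates: C₊=(10.1159,4.3657) cross=31.850; C₋=(4.3012,-5.7545) cross=-31.850
  mode - wants cross < 0 → take C=(4.3012,-5.7545) (cross=-31.850)
ex = (C−B)/|BC| = (0.3370,-0.9415); ey = (0.9415,0.3370)
P = B + 2.19·ex + 0.78·ey = (2.7403,0.9200)

2.74 0.92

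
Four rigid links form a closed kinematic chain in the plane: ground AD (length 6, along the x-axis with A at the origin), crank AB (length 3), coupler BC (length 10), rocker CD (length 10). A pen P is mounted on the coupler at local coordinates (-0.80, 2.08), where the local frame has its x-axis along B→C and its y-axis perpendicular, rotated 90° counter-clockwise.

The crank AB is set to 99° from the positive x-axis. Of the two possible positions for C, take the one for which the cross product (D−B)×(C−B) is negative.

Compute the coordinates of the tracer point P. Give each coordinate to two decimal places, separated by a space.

1.66 3.62

A=(0,0), D=(6.00,0)
B = A + 3.00·(cos99°, sin99°) = (-0.4693, 2.9631)
|BD| = 7.1156
circle(B,10.00) ∩ circle(D,10.00): a=3.5578, h=9.3457
  candidates: C₊=(6.6571,9.9784) cross=66.500; C₋=(-1.1264,-7.0153) cross=-66.500
  mode - wants cross < 0 → take C=(-1.1264,-7.0153) (cross=-66.500)
ex = (C−B)/|BC| = (-0.0657,-0.9978); ey = (0.9978,-0.0657)
P = B + -0.80·ex + 2.08·ey = (1.6588,3.6247)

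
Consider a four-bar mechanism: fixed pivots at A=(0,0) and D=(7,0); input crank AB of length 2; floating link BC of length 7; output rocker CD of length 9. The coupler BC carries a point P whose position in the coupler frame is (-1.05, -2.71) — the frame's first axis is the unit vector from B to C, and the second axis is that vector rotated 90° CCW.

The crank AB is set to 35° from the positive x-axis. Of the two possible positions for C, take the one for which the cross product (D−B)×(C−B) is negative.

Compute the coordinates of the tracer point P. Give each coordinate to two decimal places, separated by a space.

A=(0,0), D=(7.00,0)
B = A + 2.00·(cos35°, sin35°) = (1.6383, 1.1472)
|BD| = 5.4830
circle(B,7.00) ∩ circle(D,9.00): a=-0.1766, h=6.9978
  candidates: C₊=(2.9297,8.0270) cross=38.369; C₋=(0.0016,-5.6588) cross=-38.369
  mode - wants cross < 0 → take C=(0.0016,-5.6588) (cross=-38.369)
ex = (C−B)/|BC| = (-0.2338,-0.9723); ey = (0.9723,-0.2338)
P = B + -1.05·ex + -2.71·ey = (-0.7511,2.8017)

-0.75 2.80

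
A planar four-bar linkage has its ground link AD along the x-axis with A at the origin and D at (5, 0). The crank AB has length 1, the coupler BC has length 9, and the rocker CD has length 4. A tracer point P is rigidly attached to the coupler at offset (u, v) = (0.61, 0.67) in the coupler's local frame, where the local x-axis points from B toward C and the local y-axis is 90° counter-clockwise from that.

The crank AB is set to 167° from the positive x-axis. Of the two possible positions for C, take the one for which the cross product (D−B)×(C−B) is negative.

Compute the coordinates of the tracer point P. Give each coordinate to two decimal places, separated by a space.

A=(0,0), D=(5.00,0)
B = A + 1.00·(cos167°, sin167°) = (-0.9744, 0.2250)
|BD| = 5.9786
circle(B,9.00) ∩ circle(D,4.00): a=8.4254, h=3.1644
  candidates: C₊=(7.5641,3.0701) cross=18.919; C₋=(7.3260,-3.2542) cross=-18.919
  mode - wants cross < 0 → take C=(7.3260,-3.2542) (cross=-18.919)
ex = (C−B)/|BC| = (0.9223,-0.3866); ey = (0.3866,0.9223)
P = B + 0.61·ex + 0.67·ey = (-0.1528,0.6071)

-0.15 0.61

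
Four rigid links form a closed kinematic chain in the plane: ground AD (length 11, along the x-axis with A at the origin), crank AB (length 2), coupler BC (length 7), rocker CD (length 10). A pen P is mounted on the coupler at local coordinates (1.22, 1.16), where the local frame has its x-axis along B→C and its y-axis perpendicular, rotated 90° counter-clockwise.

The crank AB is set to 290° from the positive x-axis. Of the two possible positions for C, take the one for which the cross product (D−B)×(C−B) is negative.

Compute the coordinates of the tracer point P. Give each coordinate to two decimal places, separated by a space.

A=(0,0), D=(11.00,0)
B = A + 2.00·(cos290°, sin290°) = (0.6840, -1.8794)
|BD| = 10.4858
circle(B,7.00) ∩ circle(D,10.00): a=2.8110, h=6.4108
  candidates: C₊=(2.3005,4.9314) cross=67.222; C₋=(4.5985,-7.6825) cross=-67.222
  mode - wants cross < 0 → take C=(4.5985,-7.6825) (cross=-67.222)
ex = (C−B)/|BC| = (0.5592,-0.8290); ey = (0.8290,0.5592)
P = B + 1.22·ex + 1.16·ey = (2.3279,-2.2421)

2.33 -2.24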